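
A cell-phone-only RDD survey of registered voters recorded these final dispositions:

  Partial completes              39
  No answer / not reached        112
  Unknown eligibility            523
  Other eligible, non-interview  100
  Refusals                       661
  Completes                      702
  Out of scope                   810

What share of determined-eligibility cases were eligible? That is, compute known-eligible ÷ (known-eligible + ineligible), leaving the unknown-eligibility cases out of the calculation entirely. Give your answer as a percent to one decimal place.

66.6%

Known eligible → 702 + 39 + 661 + 112 + 100 = 1614
e = 1614 / (1614 + 810) = 1614 / 2424 = 0.6658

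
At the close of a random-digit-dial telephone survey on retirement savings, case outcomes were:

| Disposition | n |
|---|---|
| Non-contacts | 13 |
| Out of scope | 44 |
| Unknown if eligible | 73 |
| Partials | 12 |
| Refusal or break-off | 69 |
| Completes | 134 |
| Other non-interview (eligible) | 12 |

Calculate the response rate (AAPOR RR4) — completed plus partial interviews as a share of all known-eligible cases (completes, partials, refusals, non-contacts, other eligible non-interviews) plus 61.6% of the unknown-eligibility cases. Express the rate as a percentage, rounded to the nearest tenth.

51.2%

Top → 134 + 12 = 146
Eligible (known) → 134 + 12 + 69 + 13 + 12 = 240
e × U → 0.6160 × 73 = 44.97
Denominator → 240 + 44.97 = 284.97
RR4 = 146 / 284.97 = 0.5123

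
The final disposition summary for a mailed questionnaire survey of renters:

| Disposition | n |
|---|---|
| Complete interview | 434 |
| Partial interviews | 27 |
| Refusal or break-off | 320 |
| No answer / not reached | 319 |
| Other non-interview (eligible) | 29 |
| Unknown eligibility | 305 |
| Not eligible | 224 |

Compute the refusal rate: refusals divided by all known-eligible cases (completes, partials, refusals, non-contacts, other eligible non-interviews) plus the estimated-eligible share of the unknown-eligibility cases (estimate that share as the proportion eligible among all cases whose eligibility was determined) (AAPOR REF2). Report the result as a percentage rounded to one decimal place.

23.1%

Top → 320
Known eligible → 434 + 27 + 320 + 319 + 29 = 1129
e = 1129 / (1129 + 224) = 1129 / 1353 = 0.8344
e × U → 0.8344 × 305 = 254.49
Denominator → 1129 + 254.49 = 1383.49
REF2 = 320 / 1383.49 = 0.2313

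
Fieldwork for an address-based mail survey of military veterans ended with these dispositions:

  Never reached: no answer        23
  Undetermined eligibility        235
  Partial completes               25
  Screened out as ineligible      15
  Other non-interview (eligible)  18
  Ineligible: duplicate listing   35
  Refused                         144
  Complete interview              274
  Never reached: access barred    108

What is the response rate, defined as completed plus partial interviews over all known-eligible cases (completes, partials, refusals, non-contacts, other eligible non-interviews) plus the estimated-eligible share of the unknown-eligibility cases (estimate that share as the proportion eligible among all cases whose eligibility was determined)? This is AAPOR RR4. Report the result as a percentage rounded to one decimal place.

Non-contacts = 23 + 108 = 131
Ineligible = 15 + 35 = 50
Top = 274 + 25 = 299
Determined eligible = 274 + 25 + 144 + 131 + 18 = 592
e = 592 / (592 + 50) = 592 / 642 = 0.9221
Eligible share of unknowns = 0.9221 × 235 = 216.69
Denom = 592 + 216.69 = 808.69
RR4 = 299 / 808.69 = 0.3697

37.0%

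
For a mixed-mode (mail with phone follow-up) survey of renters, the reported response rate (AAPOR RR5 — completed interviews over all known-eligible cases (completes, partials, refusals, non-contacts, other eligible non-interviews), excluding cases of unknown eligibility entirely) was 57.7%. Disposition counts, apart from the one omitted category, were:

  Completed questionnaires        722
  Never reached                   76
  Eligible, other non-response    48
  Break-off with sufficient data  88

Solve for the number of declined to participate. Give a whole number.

317

RR5 = 722 / D = 0.577
D = 722 / 0.577 = 1251.3
Rest of base = 934
declined to participate = 1251.3 − 934 ≈ 317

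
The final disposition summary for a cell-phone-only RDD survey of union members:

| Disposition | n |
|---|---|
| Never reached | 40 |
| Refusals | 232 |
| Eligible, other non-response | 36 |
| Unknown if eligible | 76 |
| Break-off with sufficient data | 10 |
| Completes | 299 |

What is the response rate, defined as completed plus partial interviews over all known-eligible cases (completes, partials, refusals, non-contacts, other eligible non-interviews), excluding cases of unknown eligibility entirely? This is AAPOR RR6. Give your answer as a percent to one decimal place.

50.1%

Top = 299 + 10 = 309
Base = 299 + 10 + 232 + 40 + 36 = 617
RR6 = 309 / 617 = 0.5008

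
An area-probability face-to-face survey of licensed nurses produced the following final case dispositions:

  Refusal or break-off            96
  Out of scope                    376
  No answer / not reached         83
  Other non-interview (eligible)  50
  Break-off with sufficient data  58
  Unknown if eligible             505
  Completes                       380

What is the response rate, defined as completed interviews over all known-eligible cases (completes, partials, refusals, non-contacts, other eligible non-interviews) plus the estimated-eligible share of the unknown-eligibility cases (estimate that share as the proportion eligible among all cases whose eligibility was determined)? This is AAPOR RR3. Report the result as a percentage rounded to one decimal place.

38.4%

Top → 380
Determined eligible → 380 + 58 + 96 + 83 + 50 = 667
e = 667 / (667 + 376) = 667 / 1043 = 0.6395
e × U → 0.6395 × 505 = 322.95
Base → 667 + 322.95 = 989.95
RR3 = 380 / 989.95 = 0.3839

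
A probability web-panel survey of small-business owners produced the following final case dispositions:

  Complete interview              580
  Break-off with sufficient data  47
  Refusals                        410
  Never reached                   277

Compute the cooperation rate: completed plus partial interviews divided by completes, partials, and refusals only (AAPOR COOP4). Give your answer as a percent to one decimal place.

Num = 580 + 47 = 627
Denominator = 580 + 47 + 410 = 1037
COOP4 = 627 / 1037 = 0.6046

60.5%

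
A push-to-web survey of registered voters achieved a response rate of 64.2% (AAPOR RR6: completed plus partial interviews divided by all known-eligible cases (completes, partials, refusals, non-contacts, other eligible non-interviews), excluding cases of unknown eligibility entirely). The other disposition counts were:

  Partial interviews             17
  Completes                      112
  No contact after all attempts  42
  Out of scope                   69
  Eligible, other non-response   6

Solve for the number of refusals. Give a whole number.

24

Top → 112 + 17 = 129
RR6 = 129 / D = 0.642
D = 129 / 0.642 = 200.9
Other denominator terms total 177
refusals = 200.9 − 177 ≈ 24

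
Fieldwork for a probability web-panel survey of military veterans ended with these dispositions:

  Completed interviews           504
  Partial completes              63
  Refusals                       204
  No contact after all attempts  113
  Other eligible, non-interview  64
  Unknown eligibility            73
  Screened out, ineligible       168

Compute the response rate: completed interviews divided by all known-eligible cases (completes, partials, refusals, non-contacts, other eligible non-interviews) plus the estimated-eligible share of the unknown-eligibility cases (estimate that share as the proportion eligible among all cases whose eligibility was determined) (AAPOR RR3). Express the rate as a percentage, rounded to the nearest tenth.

Top: 504
Determined eligible: 504 + 63 + 204 + 113 + 64 = 948
e = 948 / (948 + 168) = 948 / 1116 = 0.8495
e × U: 0.8495 × 73 = 62.01
Denom: 948 + 62.01 = 1010.01
RR3 = 504 / 1010.01 = 0.4990

49.9%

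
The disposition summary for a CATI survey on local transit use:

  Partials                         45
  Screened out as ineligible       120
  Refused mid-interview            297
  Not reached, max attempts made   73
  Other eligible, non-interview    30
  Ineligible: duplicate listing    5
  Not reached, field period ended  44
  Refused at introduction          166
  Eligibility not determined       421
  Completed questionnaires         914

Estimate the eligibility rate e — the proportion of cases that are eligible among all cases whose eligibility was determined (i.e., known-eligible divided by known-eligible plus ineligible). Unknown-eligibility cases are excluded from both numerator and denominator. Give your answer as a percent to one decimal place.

92.6%

Refusals = 166 + 297 = 463
No answer / not reached = 44 + 73 = 117
Not eligible = 120 + 5 = 125
Determined eligible = 914 + 45 + 463 + 117 + 30 = 1569
e = 1569 / (1569 + 125) = 1569 / 1694 = 0.9262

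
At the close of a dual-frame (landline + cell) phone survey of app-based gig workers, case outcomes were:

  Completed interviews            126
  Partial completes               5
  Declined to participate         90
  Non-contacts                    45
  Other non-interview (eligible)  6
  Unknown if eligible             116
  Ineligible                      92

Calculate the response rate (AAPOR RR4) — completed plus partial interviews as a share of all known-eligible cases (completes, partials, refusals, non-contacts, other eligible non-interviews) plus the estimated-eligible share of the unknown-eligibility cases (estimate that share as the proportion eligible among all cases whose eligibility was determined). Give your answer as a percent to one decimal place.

36.5%

Numerator = 126 + 5 = 131
Eligible (known) = 126 + 5 + 90 + 45 + 6 = 272
e = 272 / (272 + 92) = 272 / 364 = 0.7473
e × U = 0.7473 × 116 = 86.69
Base = 272 + 86.69 = 358.69
RR4 = 131 / 358.69 = 0.3652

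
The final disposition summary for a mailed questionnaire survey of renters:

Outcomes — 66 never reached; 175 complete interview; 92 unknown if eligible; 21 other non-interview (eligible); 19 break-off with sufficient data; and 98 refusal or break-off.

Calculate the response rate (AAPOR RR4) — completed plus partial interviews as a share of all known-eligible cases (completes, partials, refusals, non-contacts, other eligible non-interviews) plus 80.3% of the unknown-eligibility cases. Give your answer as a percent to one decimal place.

Numerator: 175 + 19 = 194
Determined eligible: 175 + 19 + 98 + 66 + 21 = 379
Eligible share of unknowns: 0.8030 × 92 = 73.88
Denominator: 379 + 73.88 = 452.88
RR4 = 194 / 452.88 = 0.4284

42.8%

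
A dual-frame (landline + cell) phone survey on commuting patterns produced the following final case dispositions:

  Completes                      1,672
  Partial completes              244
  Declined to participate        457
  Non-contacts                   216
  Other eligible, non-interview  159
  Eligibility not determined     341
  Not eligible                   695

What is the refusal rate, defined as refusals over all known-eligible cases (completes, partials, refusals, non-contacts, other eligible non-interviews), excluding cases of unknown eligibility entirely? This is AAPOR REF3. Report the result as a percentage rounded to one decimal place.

Num → 457
Denominator → 1672 + 244 + 457 + 216 + 159 = 2748
REF3 = 457 / 2748 = 0.1663

16.6%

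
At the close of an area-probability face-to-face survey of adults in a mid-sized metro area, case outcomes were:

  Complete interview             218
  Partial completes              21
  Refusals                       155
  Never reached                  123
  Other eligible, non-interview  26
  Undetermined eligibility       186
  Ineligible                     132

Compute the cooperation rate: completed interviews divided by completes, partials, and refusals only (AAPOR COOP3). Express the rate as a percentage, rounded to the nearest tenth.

Top → 218
Denom → 218 + 21 + 155 = 394
COOP3 = 218 / 394 = 0.5533

55.3%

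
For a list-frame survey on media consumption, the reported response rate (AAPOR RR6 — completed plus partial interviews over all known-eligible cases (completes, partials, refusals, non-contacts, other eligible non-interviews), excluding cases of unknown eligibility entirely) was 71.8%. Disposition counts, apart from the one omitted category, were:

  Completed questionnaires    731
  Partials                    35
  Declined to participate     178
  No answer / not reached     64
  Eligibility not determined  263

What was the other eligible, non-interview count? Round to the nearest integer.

Num → 731 + 35 = 766
RR6 = 766 / D = 0.718
D = 766 / 0.718 = 1066.9
Other denominator terms total 1008
other eligible, non-interview = 1066.9 − 1008 ≈ 59

59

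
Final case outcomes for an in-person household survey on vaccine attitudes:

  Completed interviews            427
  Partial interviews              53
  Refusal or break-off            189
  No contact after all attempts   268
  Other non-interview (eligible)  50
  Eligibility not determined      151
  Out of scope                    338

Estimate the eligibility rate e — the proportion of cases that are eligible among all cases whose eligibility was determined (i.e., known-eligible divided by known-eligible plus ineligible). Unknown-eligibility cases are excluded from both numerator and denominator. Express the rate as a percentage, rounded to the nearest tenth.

Eligible (known): 427 + 53 + 189 + 268 + 50 = 987
e = 987 / (987 + 338) = 987 / 1325 = 0.7449

74.5%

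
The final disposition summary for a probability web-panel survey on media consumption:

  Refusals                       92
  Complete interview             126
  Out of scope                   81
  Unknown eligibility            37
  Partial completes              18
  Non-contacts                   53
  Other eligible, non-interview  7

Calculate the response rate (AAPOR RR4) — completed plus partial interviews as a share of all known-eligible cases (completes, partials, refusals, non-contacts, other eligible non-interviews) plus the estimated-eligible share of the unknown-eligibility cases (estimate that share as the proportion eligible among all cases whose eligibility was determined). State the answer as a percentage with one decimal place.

44.3%

Num = 126 + 18 = 144
Eligible (known) = 126 + 18 + 92 + 53 + 7 = 296
e = 296 / (296 + 81) = 296 / 377 = 0.7851
e × U = 0.7851 × 37 = 29.05
Denom = 296 + 29.05 = 325.05
RR4 = 144 / 325.05 = 0.4430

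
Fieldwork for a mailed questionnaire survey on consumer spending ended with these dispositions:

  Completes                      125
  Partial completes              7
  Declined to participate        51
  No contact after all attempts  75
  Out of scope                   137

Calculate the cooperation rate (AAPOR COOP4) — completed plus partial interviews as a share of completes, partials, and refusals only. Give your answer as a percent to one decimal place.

72.1%

Numerator → 125 + 7 = 132
Base → 125 + 7 + 51 = 183
COOP4 = 132 / 183 = 0.7213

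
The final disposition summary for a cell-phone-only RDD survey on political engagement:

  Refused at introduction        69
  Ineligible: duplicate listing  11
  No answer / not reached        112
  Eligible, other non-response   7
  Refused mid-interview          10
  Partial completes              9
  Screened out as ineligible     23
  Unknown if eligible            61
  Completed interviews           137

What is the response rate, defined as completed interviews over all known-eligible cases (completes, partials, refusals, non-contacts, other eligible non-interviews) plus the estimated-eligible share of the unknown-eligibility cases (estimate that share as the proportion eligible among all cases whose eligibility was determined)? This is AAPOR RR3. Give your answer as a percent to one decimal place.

34.3%

Refusal or break-off = 69 + 10 = 79
Out of scope = 23 + 11 = 34
Numerator = 137
Known eligible = 137 + 9 + 79 + 112 + 7 = 344
e = 344 / (344 + 34) = 344 / 378 = 0.9101
Eligible share of unknowns = 0.9101 × 61 = 55.52
Denom = 344 + 55.52 = 399.52
RR3 = 137 / 399.52 = 0.3429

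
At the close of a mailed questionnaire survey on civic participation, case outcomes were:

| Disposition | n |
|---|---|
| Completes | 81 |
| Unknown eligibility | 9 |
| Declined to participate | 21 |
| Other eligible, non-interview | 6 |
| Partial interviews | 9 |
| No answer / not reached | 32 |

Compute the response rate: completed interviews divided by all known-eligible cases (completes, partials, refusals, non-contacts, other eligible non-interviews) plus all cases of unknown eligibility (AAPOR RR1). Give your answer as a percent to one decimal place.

51.3%

Numerator = 81
Base = 81 + 9 + 21 + 32 + 6 + 9 = 158
RR1 = 81 / 158 = 0.5127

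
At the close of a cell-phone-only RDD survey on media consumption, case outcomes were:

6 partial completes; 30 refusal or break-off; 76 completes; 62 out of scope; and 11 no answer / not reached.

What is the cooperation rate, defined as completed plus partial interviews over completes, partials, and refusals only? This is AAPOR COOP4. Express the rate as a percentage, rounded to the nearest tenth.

73.2%

Numerator = 76 + 6 = 82
Denominator = 76 + 6 + 30 = 112
COOP4 = 82 / 112 = 0.7321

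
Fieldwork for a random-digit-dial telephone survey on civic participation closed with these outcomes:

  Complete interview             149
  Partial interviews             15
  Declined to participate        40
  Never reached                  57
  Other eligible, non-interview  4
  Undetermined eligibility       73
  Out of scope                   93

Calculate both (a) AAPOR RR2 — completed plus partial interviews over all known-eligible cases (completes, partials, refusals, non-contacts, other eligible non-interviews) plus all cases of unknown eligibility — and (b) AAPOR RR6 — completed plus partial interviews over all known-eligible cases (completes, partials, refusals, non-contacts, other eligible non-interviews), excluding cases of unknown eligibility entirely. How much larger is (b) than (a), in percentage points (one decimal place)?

13.4

Num → 149 + 15 = 164
Denom → 149 + 15 + 40 + 57 + 4 + 73 = 338
RR2 = 164 / 338 = 0.4852
Denom → 149 + 15 + 40 + 57 + 4 = 265
RR6 = 164 / 265 = 0.6189
Difference = 61.89 − 48.52 = 13.37 percentage points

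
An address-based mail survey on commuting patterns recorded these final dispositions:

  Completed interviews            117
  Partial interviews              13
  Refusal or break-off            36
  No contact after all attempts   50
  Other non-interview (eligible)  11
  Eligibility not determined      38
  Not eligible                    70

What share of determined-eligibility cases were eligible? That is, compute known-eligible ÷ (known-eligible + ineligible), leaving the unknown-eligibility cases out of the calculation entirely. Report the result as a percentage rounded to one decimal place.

Known eligible: 117 + 13 + 36 + 50 + 11 = 227
e = 227 / (227 + 70) = 227 / 297 = 0.7643

76.4%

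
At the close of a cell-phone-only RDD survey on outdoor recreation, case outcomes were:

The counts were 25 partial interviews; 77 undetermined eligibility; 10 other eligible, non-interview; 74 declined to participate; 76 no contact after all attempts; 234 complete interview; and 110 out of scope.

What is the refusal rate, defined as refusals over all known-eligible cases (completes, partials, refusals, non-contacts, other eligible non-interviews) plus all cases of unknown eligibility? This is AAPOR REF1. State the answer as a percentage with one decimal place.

14.9%

Num = 74
Denom = 234 + 25 + 74 + 76 + 10 + 77 = 496
REF1 = 74 / 496 = 0.1492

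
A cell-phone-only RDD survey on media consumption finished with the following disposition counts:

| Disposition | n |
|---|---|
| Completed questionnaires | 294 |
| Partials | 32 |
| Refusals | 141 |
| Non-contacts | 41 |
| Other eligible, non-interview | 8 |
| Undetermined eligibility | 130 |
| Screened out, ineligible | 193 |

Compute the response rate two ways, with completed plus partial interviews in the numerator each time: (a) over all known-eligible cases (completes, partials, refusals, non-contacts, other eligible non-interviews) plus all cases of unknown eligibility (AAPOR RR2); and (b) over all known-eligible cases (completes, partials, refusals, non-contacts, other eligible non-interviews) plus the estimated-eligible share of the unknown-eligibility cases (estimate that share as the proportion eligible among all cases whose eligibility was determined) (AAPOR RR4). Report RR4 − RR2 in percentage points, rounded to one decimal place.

2.9

Num: 294 + 32 = 326
Base: 294 + 32 + 141 + 41 + 8 + 130 = 646
RR2 = 326 / 646 = 0.5046
Determined eligible: 294 + 32 + 141 + 41 + 8 = 516
e = 516 / (516 + 193) = 516 / 709 = 0.7278
e × U: 0.7278 × 130 = 94.61
Base: 516 + 94.61 = 610.61
RR4 = 326 / 610.61 = 0.5339
Difference = 53.39 − 50.46 = 2.93 percentage points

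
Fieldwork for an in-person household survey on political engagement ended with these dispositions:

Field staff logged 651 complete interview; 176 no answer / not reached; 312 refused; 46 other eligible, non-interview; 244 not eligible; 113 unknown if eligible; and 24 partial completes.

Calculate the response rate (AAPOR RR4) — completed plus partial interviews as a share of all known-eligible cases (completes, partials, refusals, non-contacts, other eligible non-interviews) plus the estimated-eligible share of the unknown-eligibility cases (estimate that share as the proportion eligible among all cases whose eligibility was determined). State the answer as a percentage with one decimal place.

Num → 651 + 24 = 675
Eligible (known) → 651 + 24 + 312 + 176 + 46 = 1209
e = 1209 / (1209 + 244) = 1209 / 1453 = 0.8321
Estimated eligible among unknowns → 0.8321 × 113 = 94.03
Denominator → 1209 + 94.03 = 1303.03
RR4 = 675 / 1303.03 = 0.5180

51.8%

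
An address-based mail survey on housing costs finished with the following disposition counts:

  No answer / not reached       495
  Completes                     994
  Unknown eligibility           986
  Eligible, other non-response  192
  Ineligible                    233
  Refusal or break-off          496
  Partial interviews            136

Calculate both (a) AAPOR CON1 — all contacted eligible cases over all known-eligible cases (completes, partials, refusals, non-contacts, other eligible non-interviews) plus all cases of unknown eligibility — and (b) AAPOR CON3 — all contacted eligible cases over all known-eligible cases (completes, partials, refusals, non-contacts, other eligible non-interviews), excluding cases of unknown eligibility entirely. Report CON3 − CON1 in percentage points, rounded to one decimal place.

Top → 994 + 136 + 496 + 192 = 1818
Denom → 994 + 136 + 496 + 495 + 192 + 986 = 3299
CON1 = 1818 / 3299 = 0.5511
Denom → 994 + 136 + 496 + 495 + 192 = 2313
CON3 = 1818 / 2313 = 0.7860
Difference = 78.60 − 55.11 = 23.49 percentage points

23.5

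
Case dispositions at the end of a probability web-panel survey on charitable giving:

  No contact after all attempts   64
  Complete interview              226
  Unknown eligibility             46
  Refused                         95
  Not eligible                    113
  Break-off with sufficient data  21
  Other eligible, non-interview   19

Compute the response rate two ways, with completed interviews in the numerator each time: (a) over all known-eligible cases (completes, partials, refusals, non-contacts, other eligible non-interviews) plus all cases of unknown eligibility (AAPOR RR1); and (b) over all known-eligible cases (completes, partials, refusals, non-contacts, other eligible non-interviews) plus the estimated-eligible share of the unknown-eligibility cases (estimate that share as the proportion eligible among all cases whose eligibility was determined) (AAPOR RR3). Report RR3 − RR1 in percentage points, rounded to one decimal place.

1.0

Top → 226
Base → 226 + 21 + 95 + 64 + 19 + 46 = 471
RR1 = 226 / 471 = 0.4798
Eligible (known) → 226 + 21 + 95 + 64 + 19 = 425
e = 425 / (425 + 113) = 425 / 538 = 0.7900
e × U → 0.7900 × 46 = 36.34
Base → 425 + 36.34 = 461.34
RR3 = 226 / 461.34 = 0.4899
Difference = 48.99 − 47.98 = 1.01 percentage points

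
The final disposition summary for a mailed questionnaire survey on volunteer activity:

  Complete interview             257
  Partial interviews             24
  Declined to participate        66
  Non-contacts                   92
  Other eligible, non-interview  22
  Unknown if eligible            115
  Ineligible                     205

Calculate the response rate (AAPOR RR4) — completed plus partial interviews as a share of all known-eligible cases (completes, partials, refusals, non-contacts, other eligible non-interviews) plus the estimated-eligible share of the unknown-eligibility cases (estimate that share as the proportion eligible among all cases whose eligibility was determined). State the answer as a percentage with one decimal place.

52.0%

Numerator = 257 + 24 = 281
Eligible (known) = 257 + 24 + 66 + 92 + 22 = 461
e = 461 / (461 + 205) = 461 / 666 = 0.6922
Eligible share of unknowns = 0.6922 × 115 = 79.60
Denom = 461 + 79.60 = 540.60
RR4 = 281 / 540.60 = 0.5198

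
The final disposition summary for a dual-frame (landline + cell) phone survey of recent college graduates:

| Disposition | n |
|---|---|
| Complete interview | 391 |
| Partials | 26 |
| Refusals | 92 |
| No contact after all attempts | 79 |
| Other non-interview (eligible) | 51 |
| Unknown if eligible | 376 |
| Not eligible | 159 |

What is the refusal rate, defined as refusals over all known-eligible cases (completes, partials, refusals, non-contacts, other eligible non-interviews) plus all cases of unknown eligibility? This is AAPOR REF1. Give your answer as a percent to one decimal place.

Numerator → 92
Denominator → 391 + 26 + 92 + 79 + 51 + 376 = 1015
REF1 = 92 / 1015 = 0.0906

9.1%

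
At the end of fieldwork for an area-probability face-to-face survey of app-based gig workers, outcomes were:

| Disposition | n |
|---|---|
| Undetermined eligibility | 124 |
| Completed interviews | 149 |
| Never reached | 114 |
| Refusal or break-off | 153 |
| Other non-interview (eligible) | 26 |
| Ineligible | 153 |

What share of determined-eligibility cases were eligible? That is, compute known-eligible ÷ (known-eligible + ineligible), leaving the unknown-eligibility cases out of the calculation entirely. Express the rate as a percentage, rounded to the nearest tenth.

Known eligible = 149 + 153 + 114 + 26 = 442
e = 442 / (442 + 153) = 442 / 595 = 0.7429

74.3%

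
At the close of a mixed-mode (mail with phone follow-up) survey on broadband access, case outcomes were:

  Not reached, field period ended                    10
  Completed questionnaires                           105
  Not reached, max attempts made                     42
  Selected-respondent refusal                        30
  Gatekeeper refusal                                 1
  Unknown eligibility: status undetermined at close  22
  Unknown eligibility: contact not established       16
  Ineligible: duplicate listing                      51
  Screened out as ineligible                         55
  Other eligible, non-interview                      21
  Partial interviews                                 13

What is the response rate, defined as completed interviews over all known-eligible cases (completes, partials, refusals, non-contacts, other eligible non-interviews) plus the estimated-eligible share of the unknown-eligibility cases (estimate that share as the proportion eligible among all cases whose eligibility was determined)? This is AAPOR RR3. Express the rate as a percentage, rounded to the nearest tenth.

Refusal or break-off = 1 + 30 = 31
No contact after all attempts = 10 + 42 = 52
Eligibility not determined = 16 + 22 = 38
Not eligible = 55 + 51 = 106
Numerator: 105
Eligible (known): 105 + 13 + 31 + 52 + 21 = 222
e = 222 / (222 + 106) = 222 / 328 = 0.6768
e × U: 0.6768 × 38 = 25.72
Denominator: 222 + 25.72 = 247.72
RR3 = 105 / 247.72 = 0.4239

42.4%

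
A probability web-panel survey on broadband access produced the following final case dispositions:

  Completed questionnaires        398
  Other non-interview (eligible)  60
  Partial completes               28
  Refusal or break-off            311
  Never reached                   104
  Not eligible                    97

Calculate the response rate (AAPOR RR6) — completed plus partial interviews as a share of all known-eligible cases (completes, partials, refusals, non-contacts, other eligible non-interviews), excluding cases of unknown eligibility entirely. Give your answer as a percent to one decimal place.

47.3%

Num = 398 + 28 = 426
Denom = 398 + 28 + 311 + 104 + 60 = 901
RR6 = 426 / 901 = 0.4728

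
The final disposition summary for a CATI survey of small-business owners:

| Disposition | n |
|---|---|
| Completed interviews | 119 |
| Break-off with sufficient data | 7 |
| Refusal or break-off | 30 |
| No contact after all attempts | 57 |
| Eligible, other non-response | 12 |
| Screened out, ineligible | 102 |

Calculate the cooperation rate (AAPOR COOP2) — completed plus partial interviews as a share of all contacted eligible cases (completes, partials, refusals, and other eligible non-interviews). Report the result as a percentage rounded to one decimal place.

75.0%

Num = 119 + 7 = 126
Denom = 119 + 7 + 30 + 12 = 168
COOP2 = 126 / 168 = 0.7500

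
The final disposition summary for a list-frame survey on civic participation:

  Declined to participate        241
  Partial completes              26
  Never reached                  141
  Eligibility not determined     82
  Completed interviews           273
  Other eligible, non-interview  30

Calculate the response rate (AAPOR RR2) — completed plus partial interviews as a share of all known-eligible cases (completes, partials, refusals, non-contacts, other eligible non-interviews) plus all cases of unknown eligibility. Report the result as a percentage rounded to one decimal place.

Top → 273 + 26 = 299
Denominator → 273 + 26 + 241 + 141 + 30 + 82 = 793
RR2 = 299 / 793 = 0.3770

37.7%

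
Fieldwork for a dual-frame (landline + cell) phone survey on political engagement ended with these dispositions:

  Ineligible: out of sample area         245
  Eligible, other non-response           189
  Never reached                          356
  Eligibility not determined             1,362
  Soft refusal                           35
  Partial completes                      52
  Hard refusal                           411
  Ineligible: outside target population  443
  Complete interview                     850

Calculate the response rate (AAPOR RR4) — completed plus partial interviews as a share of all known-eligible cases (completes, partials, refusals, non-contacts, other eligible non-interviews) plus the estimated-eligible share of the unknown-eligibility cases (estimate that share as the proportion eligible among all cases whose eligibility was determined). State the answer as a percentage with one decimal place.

Refusal or break-off = 411 + 35 = 446
Ineligible = 443 + 245 = 688
Top: 850 + 52 = 902
Determined eligible: 850 + 52 + 446 + 356 + 189 = 1893
e = 1893 / (1893 + 688) = 1893 / 2581 = 0.7334
Estimated eligible among unknowns: 0.7334 × 1362 = 998.89
Denominator: 1893 + 998.89 = 2891.89
RR4 = 902 / 2891.89 = 0.3119

31.2%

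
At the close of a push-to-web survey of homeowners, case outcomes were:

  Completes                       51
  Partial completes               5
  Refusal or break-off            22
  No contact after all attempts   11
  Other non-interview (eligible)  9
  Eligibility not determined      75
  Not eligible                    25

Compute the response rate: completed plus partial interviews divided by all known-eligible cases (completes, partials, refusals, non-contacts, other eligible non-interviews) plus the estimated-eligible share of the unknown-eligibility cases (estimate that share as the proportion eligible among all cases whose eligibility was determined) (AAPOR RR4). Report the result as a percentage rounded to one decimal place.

Top → 51 + 5 = 56
Eligible (known) → 51 + 5 + 22 + 11 + 9 = 98
e = 98 / (98 + 25) = 98 / 123 = 0.7967
Estimated eligible among unknowns → 0.7967 × 75 = 59.75
Base → 98 + 59.75 = 157.75
RR4 = 56 / 157.75 = 0.3550

35.5%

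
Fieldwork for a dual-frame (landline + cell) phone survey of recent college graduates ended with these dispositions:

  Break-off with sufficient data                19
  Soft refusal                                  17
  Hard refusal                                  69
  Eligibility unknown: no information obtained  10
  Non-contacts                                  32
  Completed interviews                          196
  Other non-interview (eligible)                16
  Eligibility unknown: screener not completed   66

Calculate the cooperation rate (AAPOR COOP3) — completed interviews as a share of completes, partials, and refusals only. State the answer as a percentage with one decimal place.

65.1%

Refusal or break-off = 69 + 17 = 86
Unknown if eligible = 66 + 10 = 76
Top → 196
Base → 196 + 19 + 86 = 301
COOP3 = 196 / 301 = 0.6512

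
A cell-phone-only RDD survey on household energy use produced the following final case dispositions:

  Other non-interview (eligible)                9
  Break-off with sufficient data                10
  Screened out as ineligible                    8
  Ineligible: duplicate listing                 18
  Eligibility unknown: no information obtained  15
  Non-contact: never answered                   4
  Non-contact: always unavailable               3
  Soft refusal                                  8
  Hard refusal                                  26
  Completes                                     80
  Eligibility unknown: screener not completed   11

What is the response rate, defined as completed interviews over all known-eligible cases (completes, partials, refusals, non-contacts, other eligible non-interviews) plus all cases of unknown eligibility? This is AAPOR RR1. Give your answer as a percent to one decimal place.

Refusals = 26 + 8 = 34
No answer / not reached = 4 + 3 = 7
Unknown if eligible = 11 + 15 = 26
Screened out, ineligible = 8 + 18 = 26
Num = 80
Denom = 80 + 10 + 34 + 7 + 9 + 26 = 166
RR1 = 80 / 166 = 0.4819

48.2%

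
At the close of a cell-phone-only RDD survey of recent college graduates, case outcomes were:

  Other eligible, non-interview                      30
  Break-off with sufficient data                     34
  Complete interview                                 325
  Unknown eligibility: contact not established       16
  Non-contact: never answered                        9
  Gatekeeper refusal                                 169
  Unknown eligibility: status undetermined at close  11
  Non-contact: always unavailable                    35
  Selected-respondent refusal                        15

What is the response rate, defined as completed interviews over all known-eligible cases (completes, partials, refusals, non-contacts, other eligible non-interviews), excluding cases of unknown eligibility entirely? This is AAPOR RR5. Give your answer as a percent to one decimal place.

52.7%

Refused = 169 + 15 = 184
Non-contacts = 9 + 35 = 44
Eligibility not determined = 16 + 11 = 27
Numerator: 325
Denom: 325 + 34 + 184 + 44 + 30 = 617
RR5 = 325 / 617 = 0.5267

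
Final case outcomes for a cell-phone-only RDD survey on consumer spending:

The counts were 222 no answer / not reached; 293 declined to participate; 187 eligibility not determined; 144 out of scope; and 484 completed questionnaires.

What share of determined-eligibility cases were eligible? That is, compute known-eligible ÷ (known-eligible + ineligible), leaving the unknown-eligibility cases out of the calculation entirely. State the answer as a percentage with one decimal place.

Determined eligible → 484 + 293 + 222 = 999
e = 999 / (999 + 144) = 999 / 1143 = 0.8740

87.4%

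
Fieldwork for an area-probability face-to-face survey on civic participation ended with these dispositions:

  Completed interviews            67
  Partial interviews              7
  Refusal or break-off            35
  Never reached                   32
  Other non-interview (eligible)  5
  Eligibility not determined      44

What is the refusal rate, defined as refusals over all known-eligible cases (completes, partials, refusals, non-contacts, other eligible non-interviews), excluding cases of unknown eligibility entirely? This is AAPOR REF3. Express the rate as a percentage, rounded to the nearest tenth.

Num: 35
Denom: 67 + 7 + 35 + 32 + 5 = 146
REF3 = 35 / 146 = 0.2397

24.0%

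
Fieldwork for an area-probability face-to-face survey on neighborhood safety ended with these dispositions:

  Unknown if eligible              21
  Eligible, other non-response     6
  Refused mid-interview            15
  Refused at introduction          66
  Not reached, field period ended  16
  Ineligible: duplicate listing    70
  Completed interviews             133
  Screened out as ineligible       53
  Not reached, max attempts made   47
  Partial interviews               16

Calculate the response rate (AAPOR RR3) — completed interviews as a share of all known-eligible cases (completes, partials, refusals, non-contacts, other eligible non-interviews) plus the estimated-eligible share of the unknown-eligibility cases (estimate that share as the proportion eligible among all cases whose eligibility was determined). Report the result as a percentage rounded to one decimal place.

Refused = 66 + 15 = 81
No answer / not reached = 16 + 47 = 63
Ineligible = 53 + 70 = 123
Top → 133
Determined eligible → 133 + 16 + 81 + 63 + 6 = 299
e = 299 / (299 + 123) = 299 / 422 = 0.7085
Eligible share of unknowns → 0.7085 × 21 = 14.88
Denominator → 299 + 14.88 = 313.88
RR3 = 133 / 313.88 = 0.4237

42.4%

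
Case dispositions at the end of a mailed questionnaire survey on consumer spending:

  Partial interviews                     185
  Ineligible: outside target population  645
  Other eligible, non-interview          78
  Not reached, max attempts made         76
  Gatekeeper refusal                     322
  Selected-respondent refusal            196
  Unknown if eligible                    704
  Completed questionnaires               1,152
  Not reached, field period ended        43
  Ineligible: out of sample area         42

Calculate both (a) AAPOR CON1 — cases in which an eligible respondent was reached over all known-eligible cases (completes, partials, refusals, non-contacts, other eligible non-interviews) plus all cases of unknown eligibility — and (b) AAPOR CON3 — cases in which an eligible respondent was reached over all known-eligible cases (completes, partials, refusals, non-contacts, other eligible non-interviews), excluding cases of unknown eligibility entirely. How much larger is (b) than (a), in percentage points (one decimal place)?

Refused = 322 + 196 = 518
Never reached = 43 + 76 = 119
Not eligible = 645 + 42 = 687
Top: 1152 + 185 + 518 + 78 = 1933
Base: 1152 + 185 + 518 + 119 + 78 + 704 = 2756
CON1 = 1933 / 2756 = 0.7014
Base: 1152 + 185 + 518 + 119 + 78 = 2052
CON3 = 1933 / 2052 = 0.9420
Difference = 94.20 − 70.14 = 24.06 percentage points

24.1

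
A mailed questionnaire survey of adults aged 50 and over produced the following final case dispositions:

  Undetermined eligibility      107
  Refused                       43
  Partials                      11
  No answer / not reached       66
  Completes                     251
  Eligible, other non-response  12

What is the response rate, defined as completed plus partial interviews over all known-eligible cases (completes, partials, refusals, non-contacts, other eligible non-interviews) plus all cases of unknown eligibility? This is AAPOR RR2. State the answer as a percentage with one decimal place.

Top: 251 + 11 = 262
Base: 251 + 11 + 43 + 66 + 12 + 107 = 490
RR2 = 262 / 490 = 0.5347

53.5%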